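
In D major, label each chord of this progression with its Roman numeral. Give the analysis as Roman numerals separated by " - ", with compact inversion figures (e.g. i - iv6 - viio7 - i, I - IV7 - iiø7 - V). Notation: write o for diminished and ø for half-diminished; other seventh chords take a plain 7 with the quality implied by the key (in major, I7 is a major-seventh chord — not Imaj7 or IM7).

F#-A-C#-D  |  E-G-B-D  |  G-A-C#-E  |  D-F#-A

F#-A-C#-D: major seventh chord on D = scale degree 1 → I65.
E-G-B-D: root E is the supertonic; minor seventh chord there is ii7.
G-A-C#-E has root A, degree 5 in D major, so V42.
D-F#-A has root D, degree 1 in D major, so I.

I65 - ii7 - V42 - I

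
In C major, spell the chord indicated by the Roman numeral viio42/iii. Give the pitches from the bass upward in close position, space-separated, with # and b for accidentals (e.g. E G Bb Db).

C D# F# A

The slash marks an applied leading-tone chord: viio of iii. In C major, iii is E, so the leading tone to it is D#, a half step below.
Building a fully diminished seventh chord on D# gives D#-F#-A-C.
With the 42 figure the chord is in third inversion; from the bass C upward in close position it reads C-D#-F#-A.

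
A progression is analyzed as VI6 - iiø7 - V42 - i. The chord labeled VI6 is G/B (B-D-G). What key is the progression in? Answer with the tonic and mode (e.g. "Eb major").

B minor

The chord G/B is a major triad rooted on G; its label is VI6.
VI6 on G implies G is the submediant; that puts the tonic at B, and the uppercase numeral fits minor mode.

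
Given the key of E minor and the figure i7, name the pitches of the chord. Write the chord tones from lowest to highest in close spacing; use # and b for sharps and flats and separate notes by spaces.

E G B D

In E minor, scale degree 1 is E, and the diatonic chord built there is a minor seventh chord.
Stacking thirds from E gives E-G-B-D.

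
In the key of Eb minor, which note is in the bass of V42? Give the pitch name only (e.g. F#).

Ab

V in Eb minor has root Bb; the chord is Bb-D-F-Ab.
The figure 42 means third inversion — the seventh is in the bass.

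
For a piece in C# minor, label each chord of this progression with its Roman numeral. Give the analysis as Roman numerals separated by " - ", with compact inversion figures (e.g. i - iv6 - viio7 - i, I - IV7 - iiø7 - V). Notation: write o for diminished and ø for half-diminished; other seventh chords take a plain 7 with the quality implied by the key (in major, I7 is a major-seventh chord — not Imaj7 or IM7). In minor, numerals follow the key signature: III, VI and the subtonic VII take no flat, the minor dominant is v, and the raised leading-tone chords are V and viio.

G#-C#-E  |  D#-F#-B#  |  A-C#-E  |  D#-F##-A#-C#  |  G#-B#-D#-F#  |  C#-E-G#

i64 - viio6 - VI - V7/V - V7 - i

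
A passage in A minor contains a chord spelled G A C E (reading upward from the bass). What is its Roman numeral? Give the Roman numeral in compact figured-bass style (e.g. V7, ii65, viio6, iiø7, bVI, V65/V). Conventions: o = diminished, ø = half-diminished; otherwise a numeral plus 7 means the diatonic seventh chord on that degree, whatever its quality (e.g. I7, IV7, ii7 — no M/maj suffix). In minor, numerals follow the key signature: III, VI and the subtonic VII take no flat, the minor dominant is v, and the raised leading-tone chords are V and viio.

i42

The pitches A-C-E-G form a minor seventh chord rooted on A.
In A minor, A is the tonic; the diatonic minor seventh chord there is i7.
With G in the bass the chord is in third inversion, so the figured bass is 42.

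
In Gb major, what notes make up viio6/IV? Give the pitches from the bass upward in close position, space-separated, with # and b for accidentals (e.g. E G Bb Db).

The slash marks an applied leading-tone chord: viio of IV. In Gb major, IV is Cb, so the leading tone to it is Bb, a half step below.
Building a diminished triad on Bb gives Bb-Db-Fb.
With the 6 figure the chord is in first inversion; from the bass Db upward in close position it reads Db-Fb-Bb.

Db Fb Bb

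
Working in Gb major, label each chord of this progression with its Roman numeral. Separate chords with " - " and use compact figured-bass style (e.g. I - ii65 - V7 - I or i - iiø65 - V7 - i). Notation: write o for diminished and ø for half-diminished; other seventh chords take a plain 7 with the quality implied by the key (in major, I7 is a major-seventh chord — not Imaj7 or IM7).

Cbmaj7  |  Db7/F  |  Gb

IV7 - V65 - I

Cbmaj7: major seventh chord on Cb = scale degree 4 → IV7.
Db7/F has root Db, degree 5 in Gb major, so V65.
Gb: root Gb is the tonic; major triad there is I.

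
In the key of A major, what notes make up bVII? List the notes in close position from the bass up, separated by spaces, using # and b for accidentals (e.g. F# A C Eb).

G B D

Scale degree 7 in A major is G#; lowering it a half step gives G. bVII is a major triad on the lowered seventh degree (the subtonic), borrowed from the parallel minor.
So the chord is G-B-D, a major triad.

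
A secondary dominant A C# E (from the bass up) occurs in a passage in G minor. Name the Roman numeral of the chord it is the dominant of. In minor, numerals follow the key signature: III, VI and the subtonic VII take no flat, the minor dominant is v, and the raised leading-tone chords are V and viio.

V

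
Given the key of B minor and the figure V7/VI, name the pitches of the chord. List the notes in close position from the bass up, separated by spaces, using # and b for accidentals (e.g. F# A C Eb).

D F# A C

The slash means an applied dominant: we want the dominant of VI. In B minor, VI is G major, and its dominant is built on D.
Building a dominant seventh chord on D gives D-F#-A-C.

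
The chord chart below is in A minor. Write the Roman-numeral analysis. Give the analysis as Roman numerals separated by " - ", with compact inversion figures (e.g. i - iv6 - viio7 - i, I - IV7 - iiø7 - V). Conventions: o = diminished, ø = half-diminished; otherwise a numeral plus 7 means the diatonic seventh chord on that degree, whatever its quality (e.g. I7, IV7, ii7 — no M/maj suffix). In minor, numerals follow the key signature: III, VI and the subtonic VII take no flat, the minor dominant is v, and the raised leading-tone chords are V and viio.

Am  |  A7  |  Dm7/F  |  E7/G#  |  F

i - V7/iv - iv65 - V65 - VI

Am: minor triad on A = scale degree 1 → i.
A7: chromatic; A is V of iv, so V7/iv.
Dm7/F: minor seventh chord on D = scale degree 4 → iv65.
E7/G# has root E, degree 5 in A minor, so V65.
F has root F, degree 6 in A minor, so VI.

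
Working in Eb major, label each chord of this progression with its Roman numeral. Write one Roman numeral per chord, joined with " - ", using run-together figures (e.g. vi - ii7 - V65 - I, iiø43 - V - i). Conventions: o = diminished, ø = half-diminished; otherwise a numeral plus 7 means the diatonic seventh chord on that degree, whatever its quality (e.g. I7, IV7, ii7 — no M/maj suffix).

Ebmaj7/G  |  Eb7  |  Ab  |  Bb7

I65 - V7/IV - IV - V7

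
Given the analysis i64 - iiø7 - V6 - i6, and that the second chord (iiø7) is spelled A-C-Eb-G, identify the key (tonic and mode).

The anchor chord is a half-diminished seventh chord on A, labeled iiø7.
iiø7 on A implies A is the supertonic; that puts the tonic at G, and the lowercase numeral fits minor mode.

G minor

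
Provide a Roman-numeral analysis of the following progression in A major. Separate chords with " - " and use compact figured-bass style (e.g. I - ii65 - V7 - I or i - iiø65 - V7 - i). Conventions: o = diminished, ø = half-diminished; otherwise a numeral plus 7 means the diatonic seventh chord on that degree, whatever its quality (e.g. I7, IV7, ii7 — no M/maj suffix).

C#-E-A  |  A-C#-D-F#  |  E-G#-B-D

C#-E-A has root A, degree 1 in A major, so I6.
A-C#-D-F# has root D, degree 4 in A major, so IV43.
E-G#-B-D: root E is the dominant; dominant seventh chord there is V7.

I6 - IV43 - V7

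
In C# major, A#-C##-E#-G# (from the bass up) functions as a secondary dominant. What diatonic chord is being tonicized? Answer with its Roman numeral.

ii

The chord is a dominant seventh chord on A#.
A dominant resolves down a perfect fifth: A# → D#. In C# major, D# is scale degree 2, i.e. ii.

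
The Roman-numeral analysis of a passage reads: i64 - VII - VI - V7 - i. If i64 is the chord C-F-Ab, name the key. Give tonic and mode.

The chord Fm/C is a minor triad rooted on F; its label is i64.
If F is scale degree 1 and the mode makes that degree carry a minor triad, the tonic is F and the mode is minor.

F minor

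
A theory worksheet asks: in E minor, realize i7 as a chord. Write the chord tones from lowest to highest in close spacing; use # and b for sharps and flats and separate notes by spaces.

The numeral's case and figure indicate a minor seventh chord. In E minor its root, scale degree 1, is E.
That chord is spelled E-G-B-D.

E G B D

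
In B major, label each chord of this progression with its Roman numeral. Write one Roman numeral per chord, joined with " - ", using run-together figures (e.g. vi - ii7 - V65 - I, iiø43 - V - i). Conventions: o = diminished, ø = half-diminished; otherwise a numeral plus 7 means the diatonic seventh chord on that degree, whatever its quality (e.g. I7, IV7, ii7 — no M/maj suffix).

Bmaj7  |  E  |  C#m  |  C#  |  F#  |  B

I7 - IV - ii - V/V - V - I

Bmaj7: root B is the tonic; major seventh chord there is I7.
E has root E, degree 4 in B major, so IV.
C#m: root C# is the supertonic; minor triad there is ii.
C# is the secondary dominant of V (major triad on C#): V/V.
F# has root F#, degree 5 in B major, so V.
B: root B is the tonic; major triad there is I.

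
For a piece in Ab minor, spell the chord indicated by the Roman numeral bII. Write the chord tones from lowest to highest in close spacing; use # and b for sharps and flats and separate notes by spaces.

Scale degree 2 in Ab minor is Bb; lowering it a half step gives Bbb. bII is the Neapolitan chord — a major triad on the lowered second degree.
So the chord is Bbb-Db-Fb, a major triad.

Bbb Db Fb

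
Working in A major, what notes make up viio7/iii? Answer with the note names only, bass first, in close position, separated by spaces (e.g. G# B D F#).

B# D# F# A

The slash marks an applied leading-tone chord: viio of iii. In A major, iii is C#, so the leading tone to it is B#, a half step below.
Building a fully diminished seventh chord on B# gives B#-D#-F#-A.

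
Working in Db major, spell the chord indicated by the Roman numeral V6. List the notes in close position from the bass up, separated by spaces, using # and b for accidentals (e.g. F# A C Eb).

In Db major, scale degree 5 is Ab, and the diatonic chord built there is a major triad.
That chord is spelled Ab-C-Eb.
With the 6 figure the chord is in first inversion; from the bass C upward in close position it reads C-Eb-Ab.

C Eb Ab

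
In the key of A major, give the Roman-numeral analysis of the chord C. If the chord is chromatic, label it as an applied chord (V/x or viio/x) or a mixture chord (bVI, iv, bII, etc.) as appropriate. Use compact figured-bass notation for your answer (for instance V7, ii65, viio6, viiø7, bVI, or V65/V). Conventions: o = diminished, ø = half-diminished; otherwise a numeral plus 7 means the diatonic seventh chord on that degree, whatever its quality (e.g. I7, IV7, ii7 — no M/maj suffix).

bIII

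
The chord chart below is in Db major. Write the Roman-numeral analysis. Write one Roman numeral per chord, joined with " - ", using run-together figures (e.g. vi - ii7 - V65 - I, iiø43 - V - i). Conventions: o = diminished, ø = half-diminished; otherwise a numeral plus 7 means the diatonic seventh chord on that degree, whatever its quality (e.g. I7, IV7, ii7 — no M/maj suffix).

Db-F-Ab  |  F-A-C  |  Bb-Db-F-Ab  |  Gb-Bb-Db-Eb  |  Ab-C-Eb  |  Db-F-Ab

I - V/vi - vi7 - ii65 - V - I

Db-F-Ab: root Db is the tonic; major triad there is I.
F-A-C is the secondary dominant of vi (major triad on F): V/vi.
Bb-Db-F-Ab: root Bb is the submediant; minor seventh chord there is vi7.
Gb-Bb-Db-Eb: minor seventh chord on Eb = scale degree 2 → ii65.
Ab-C-Eb has root Ab, degree 5 in Db major, so V.
Db-F-Ab has root Db, degree 1 in Db major, so I.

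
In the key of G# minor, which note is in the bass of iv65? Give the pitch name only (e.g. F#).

iv in G# minor has root C#; the chord is C#-E-G#-B.
The figure 65 means first inversion — the third is in the bass.

E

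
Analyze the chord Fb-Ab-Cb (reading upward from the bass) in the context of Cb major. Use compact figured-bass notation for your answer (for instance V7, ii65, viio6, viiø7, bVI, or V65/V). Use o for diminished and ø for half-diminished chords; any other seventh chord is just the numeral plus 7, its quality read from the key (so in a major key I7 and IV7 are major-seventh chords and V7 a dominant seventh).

IV

Stacked in thirds the chord is Fb-Ab-Cb: a major triad on Fb.
Fb is scale degree 4 in Cb major, and a major triad on that degree is written IV.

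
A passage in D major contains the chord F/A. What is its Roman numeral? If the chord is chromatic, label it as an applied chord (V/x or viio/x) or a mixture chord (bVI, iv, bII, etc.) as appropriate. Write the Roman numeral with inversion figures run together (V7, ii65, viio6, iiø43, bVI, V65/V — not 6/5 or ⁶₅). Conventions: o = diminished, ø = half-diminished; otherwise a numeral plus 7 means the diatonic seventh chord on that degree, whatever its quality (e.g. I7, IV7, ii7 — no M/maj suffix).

The pitches F-A-C form a major triad rooted on F.
F is the lowered third degree of D major (diatonic 3 would be F#). This is a major triad on the lowered third degree, borrowed from the parallel minor.
With A in the bass the chord is in first inversion, so the figured bass is 6.

bIII6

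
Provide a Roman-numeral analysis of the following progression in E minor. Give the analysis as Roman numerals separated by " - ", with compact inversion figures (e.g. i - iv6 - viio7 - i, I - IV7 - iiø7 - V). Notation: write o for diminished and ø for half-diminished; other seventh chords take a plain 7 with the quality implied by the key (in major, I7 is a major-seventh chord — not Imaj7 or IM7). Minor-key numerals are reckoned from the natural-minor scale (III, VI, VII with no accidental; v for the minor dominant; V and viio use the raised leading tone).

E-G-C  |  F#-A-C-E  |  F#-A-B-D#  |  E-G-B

VI6 - iiø7 - V43 - i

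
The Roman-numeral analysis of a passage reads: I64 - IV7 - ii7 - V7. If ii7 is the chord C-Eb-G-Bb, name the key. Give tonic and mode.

ii7 is given as C-Eb-G-Bb — a minor seventh chord with root C.
ii7 on C implies C is the supertonic; that puts the tonic at Bb, and the lowercase numeral fits major mode.

Bb major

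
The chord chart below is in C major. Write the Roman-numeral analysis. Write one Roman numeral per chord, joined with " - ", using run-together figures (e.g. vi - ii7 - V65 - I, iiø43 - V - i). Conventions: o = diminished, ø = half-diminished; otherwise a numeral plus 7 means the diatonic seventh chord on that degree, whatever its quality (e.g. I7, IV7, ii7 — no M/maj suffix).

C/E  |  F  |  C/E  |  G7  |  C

I6 - IV - I6 - V7 - I

C/E: major triad on C = scale degree 1 → I6.
F: major triad on F = scale degree 4 → IV.
C/E has root C, degree 1 in C major, so I6.
G7: root G is the dominant; dominant seventh chord there is V7.
C has root C, degree 1 in C major, so I.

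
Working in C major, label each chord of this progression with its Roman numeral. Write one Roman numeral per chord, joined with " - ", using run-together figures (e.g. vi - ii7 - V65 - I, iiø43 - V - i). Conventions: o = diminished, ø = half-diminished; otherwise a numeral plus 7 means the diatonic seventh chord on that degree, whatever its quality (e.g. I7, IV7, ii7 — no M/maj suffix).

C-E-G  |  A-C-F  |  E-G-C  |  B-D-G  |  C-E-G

C-E-G: major triad on C = scale degree 1 → I.
A-C-F: root F is the subdominant; major triad there is IV6.
E-G-C has root C, degree 1 in C major, so I6.
B-D-G: root G is the dominant; major triad there is V6.
C-E-G: root C is the tonic; major triad there is I.

I - IV6 - I6 - V6 - I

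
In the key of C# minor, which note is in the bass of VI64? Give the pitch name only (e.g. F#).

VI in C# minor has root A; the chord is A-C#-E.
The figure 64 means second inversion — the fifth is in the bass.

E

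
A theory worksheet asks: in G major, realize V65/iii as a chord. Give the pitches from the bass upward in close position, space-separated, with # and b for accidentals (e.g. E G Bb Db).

A# C# E F#

V65/iii is a secondary dominant — the dominant seventh of iii. iii in G major is B, so the applied chord's root is F#, a perfect fifth above.
Building a dominant seventh chord on F# gives F#-A#-C#-E.
With the 65 figure the chord is in first inversion; from the bass A# upward in close position it reads A#-C#-E-F#.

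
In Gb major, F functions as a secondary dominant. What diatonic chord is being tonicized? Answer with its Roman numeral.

iii

The chord is a major triad on F.
A dominant resolves down a perfect fifth: F → Bb. In Gb major, Bb is scale degree 3, i.e. iii.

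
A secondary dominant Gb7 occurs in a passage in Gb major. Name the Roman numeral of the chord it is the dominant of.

IV

The chord is a dominant seventh chord on Gb.
A dominant resolves down a perfect fifth: Gb → Cb. In Gb major, Cb is scale degree 4, i.e. IV.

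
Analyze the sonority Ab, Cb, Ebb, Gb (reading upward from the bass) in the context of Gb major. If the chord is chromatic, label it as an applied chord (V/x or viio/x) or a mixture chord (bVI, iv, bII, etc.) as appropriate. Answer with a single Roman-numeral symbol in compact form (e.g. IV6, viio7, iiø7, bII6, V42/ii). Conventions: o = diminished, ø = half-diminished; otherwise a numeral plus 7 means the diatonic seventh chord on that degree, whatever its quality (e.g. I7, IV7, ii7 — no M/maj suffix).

Stacked in thirds the chord is Ab-Cb-Ebb-Gb: a half-diminished seventh chord on Ab.
Ab is the second degree of Gb major. This is the half-diminished supertonic seventh, borrowed from the parallel minor.

iiø7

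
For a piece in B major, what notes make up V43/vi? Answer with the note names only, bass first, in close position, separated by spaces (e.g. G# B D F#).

V43/vi is a secondary dominant — the dominant seventh of vi. vi in B major is G#, so the applied chord's root is D#, a perfect fifth above.
Building a dominant seventh chord on D# gives D#-F##-A#-C#.
The figured bass 43 indicates second inversion, placing the fifth (A#) in the bass: A#-C#-D#-F##.

A# C# D# F##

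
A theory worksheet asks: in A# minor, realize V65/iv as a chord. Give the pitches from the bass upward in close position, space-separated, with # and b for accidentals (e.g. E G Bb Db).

C## E# G# A#

V65/iv is a secondary dominant — the dominant seventh of iv. iv in A# minor is D#, so the applied chord's root is A#, a perfect fifth above.
Building a dominant seventh chord on A# gives A#-C##-E#-G#.
The figured bass 65 indicates first inversion, placing the third (C##) in the bass: C##-E#-G#-A#.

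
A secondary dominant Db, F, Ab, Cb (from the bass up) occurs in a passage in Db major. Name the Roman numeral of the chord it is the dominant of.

The chord is a dominant seventh chord on Db.
A dominant resolves down a perfect fifth: Db → Gb. In Db major, Gb is scale degree 4, i.e. IV.

IV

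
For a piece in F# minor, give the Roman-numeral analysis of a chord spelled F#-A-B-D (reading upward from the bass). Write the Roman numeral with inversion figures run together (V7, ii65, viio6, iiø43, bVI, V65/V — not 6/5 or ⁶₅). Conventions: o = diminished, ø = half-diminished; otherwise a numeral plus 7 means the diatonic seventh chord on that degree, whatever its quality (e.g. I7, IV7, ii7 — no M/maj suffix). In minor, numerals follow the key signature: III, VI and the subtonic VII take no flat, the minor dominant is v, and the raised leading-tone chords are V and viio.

iv43

The pitches B-D-F#-A form a minor seventh chord rooted on B.
In F# minor, B is the subdominant; the diatonic minor seventh chord there is iv7.
With F# in the bass the chord is in second inversion, so the figured bass is 43.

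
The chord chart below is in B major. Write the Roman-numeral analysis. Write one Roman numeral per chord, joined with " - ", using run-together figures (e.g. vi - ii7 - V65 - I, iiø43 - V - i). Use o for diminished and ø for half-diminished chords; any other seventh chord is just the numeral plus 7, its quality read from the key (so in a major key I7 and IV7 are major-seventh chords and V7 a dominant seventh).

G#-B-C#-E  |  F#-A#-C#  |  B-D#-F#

G#-B-C#-E: root C# is the supertonic; minor seventh chord there is ii43.
F#-A#-C#: major triad on F# = scale degree 5 → V.
B-D#-F#: root B is the tonic; major triad there is I.

ii43 - V - I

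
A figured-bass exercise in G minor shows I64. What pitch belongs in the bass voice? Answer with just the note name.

D

I in G minor has root G; the chord is G-B-D.
The figure 64 means second inversion — the fifth is in the bass.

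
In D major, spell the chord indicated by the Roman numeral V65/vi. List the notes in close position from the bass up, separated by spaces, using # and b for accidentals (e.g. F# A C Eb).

A# C# E F#

The slash means an applied dominant: we want the dominant of vi. In D major, vi is B minor, and its dominant is built on F#.
Building a dominant seventh chord on F# gives F#-A#-C#-E.
With the 65 figure the chord is in first inversion; from the bass A# upward in close position it reads A#-C#-E-F#.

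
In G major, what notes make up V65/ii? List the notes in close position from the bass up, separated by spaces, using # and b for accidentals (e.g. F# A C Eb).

G# B D E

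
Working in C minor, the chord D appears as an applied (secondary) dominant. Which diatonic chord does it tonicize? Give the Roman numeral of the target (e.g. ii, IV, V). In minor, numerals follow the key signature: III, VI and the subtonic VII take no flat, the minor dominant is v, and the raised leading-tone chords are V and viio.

V

The chord is a major triad on D.
A dominant resolves down a perfect fifth: D → G. In C minor, G is scale degree 5, i.e. V.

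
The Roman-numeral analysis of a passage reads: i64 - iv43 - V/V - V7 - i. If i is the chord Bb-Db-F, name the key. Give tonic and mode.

Bb minor

The anchor chord is a minor triad on Bb, labeled i.
If Bb is scale degree 1 and the mode makes that degree carry a minor triad, the tonic is Bb and the mode is minor.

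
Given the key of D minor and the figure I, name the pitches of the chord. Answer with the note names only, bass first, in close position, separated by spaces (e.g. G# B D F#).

D F# A

Scale degree 1 in D minor is D; here the chord built on it is altered to a major triad. I is the major tonic (Picardy third), borrowed from the parallel major.
So the chord is D-F#-A, a major triad.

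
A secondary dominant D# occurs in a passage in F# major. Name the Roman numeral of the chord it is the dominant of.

ii

The chord is a major triad on D#.
A dominant resolves down a perfect fifth: D# → G#. In F# major, G# is scale degree 2, i.e. ii.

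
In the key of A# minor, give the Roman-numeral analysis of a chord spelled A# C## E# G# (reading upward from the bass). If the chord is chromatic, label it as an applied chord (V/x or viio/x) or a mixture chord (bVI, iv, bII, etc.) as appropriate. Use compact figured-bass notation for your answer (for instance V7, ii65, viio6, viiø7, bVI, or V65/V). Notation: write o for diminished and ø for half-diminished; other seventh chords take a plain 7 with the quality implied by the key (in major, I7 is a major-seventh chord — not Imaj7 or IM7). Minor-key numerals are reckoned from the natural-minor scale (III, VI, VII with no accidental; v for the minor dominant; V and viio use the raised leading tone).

V7/iv

Stacked in thirds the chord is A#-C##-E#-G#: a dominant seventh chord on A#.
A# is not a diatonic chord root with this quality in A# minor, but it lies a perfect fifth above D# (iv), so the chord functions as an applied dominant of iv.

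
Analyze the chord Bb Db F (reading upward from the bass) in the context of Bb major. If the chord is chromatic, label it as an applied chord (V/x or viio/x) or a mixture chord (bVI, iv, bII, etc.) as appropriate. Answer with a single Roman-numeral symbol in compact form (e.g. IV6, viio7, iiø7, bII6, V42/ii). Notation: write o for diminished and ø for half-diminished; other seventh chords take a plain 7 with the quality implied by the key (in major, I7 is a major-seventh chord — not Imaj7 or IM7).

i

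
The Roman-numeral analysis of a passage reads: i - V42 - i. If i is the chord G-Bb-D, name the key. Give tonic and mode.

The chord Gm is a minor triad rooted on G; its label is i.
If G is scale degree 1 and the mode makes that degree carry a minor triad, the tonic is G and the mode is minor.

G minor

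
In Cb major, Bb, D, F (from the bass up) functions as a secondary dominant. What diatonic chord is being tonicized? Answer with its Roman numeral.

The chord is a major triad on Bb.
A dominant resolves down a perfect fifth: Bb → Eb. In Cb major, Eb is scale degree 3, i.e. iii.

iii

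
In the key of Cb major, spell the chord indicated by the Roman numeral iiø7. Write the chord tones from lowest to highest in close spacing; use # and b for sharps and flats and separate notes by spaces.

Db Fb Abb Cb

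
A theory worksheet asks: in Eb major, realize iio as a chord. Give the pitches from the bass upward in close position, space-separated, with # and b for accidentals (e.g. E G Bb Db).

Scale degree 2 in Eb major is F; here the chord built on it is altered to a diminished triad. iio is the diminished supertonic triad, borrowed from the parallel minor.
So the chord is F-Ab-Cb, a diminished triad.

F Ab Cb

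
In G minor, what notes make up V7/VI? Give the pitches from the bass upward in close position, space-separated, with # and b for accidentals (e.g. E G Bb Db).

Bb D F Ab

V7/VI is a secondary dominant — the dominant seventh of VI. VI in G minor is Eb, so the applied chord's root is Bb, a perfect fifth above.
Building a dominant seventh chord on Bb gives Bb-D-F-Ab.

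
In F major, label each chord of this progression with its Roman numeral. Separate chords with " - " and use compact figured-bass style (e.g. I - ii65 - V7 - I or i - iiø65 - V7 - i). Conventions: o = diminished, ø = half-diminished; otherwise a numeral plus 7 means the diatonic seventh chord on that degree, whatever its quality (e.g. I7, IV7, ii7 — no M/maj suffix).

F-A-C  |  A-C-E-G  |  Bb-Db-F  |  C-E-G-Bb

I - iii7 - iv - V7

F-A-C: root F is the tonic; major triad there is I.
A-C-E-G has root A, degree 3 in F major, so iii7.
Bb-Db-F: minor triad on Bb — chromatic; iv (borrowed from the parallel minor).
C-E-G-Bb has root C, degree 5 in F major, so V7.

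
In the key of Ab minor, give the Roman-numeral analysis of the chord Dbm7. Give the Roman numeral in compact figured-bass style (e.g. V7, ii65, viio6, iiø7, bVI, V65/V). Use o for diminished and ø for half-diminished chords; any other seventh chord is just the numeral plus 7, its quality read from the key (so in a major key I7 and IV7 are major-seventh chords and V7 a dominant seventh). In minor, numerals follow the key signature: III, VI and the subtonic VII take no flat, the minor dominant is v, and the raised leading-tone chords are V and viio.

iv7

Stacked in thirds the chord is Db-Fb-Ab-Cb: a minor seventh chord on Db.
In Ab minor, Db is the subdominant; the diatonic minor seventh chord there is iv7.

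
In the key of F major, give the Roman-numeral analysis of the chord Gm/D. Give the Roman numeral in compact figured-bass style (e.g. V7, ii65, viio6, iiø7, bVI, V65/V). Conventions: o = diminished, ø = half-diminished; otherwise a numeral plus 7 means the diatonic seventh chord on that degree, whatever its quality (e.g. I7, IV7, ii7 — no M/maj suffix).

ii64

The pitches G-Bb-D form a minor triad rooted on G.
G is scale degree 2 in F major, and a minor triad on that degree is written ii.
With D in the bass the chord is in second inversion, so the figured bass is 64.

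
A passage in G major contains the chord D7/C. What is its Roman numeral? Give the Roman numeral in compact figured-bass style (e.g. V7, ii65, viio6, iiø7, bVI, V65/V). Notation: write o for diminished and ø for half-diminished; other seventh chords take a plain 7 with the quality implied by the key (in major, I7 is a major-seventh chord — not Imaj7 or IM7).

V42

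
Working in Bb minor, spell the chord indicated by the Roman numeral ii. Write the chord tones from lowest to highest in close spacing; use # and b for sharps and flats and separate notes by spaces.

C Eb G

Scale degree 2 in Bb minor is C; here the chord built on it is altered to a minor triad. ii is the minor supertonic, borrowed from the parallel major (the Dorian ii).
So the chord is C-Eb-G.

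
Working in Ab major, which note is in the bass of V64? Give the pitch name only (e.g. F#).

V in Ab major has root Eb; the chord is Eb-G-Bb.
The figure 64 means second inversion — the fifth is in the bass.

Bb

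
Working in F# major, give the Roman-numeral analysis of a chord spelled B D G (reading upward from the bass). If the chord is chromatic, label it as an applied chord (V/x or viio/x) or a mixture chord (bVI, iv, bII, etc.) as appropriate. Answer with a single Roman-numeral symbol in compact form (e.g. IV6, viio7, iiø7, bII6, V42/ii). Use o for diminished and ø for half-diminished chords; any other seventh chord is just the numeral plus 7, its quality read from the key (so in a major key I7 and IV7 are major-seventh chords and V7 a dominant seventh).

The pitches G-B-D form a major triad rooted on G.
G is the lowered second degree of F# major (diatonic 2 would be G#). This is the Neapolitan sixth — a major triad on the lowered second degree, here in its customary first inversion.
With B in the bass the chord is in first inversion, so the figured bass is 6.

bII6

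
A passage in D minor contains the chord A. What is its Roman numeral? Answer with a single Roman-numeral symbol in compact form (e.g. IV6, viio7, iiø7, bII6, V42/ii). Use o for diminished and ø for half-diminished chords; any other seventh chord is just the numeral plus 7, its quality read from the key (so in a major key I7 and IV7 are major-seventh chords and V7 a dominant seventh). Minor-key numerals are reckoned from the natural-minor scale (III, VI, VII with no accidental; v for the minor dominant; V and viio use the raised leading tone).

The pitches A-C#-E form a major triad rooted on A.
In D minor, A is the dominant; the diatonic major triad there is V.

V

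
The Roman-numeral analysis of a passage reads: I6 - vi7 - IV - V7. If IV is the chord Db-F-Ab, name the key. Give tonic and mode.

Ab major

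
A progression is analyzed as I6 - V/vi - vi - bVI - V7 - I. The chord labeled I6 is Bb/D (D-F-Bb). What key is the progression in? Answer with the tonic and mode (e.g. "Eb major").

I6 is given as D-F-Bb — a major triad with root Bb.
If Bb is scale degree 1 and the mode makes that degree carry a major triad, the tonic is Bb and the mode is major.

Bb major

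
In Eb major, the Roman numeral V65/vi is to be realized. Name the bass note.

B

The applied chord V65/vi is rooted on G: G-B-D-F.
The figure 65 means first inversion — the third is in the bass.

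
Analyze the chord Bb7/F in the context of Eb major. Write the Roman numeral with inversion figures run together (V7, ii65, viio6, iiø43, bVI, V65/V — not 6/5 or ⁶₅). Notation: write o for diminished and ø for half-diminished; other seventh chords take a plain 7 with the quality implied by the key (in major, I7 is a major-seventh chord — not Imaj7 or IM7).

The pitches Bb-D-F-Ab form a dominant seventh chord rooted on Bb.
Bb is scale degree 5 in Eb major, and a dominant seventh chord on that degree is written V7.
With F in the bass the chord is in second inversion, so the figured bass is 43.

V43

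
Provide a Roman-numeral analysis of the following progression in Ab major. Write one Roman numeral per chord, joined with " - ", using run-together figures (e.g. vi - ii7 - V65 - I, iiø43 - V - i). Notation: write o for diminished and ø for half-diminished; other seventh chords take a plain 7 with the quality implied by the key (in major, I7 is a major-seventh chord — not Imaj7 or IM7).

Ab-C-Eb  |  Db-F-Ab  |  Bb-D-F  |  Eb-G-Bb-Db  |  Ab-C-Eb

I - IV - V/V - V7 - I

Ab-C-Eb has root Ab, degree 1 in Ab major, so I.
Db-F-Ab: root Db is the subdominant; major triad there is IV.
Bb-D-F: chromatic; Bb is V of V, so V/V.
Eb-G-Bb-Db: root Eb is the dominant; dominant seventh chord there is V7.
Ab-C-Eb has root Ab, degree 1 in Ab major, so I.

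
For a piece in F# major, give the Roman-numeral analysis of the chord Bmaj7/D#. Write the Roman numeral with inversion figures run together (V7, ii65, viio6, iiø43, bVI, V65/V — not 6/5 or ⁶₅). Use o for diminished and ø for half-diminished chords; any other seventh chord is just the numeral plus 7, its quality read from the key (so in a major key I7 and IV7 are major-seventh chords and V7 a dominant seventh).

IV65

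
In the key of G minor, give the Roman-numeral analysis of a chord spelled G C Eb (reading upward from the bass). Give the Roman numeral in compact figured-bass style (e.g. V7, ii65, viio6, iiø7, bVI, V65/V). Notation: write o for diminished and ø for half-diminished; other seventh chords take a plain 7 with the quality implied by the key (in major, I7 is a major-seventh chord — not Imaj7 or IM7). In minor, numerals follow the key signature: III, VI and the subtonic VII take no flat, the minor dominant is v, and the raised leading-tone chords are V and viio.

iv64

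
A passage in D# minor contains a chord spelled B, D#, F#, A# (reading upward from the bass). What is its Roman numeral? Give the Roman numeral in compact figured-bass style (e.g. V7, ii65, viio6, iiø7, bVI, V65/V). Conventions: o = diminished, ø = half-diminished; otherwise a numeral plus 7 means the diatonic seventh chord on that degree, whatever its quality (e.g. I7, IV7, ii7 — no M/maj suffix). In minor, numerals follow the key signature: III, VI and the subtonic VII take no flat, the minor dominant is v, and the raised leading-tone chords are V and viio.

The pitches B-D#-F#-A# form a major seventh chord rooted on B.
B is scale degree 6 in D# minor, and a major seventh chord on that degree is written VI7.

VI7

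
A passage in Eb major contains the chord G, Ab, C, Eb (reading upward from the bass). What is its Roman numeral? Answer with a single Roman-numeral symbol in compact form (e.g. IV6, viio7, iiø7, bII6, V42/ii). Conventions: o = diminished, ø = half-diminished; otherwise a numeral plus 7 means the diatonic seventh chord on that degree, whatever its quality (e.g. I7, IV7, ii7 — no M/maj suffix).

IV42

Stacked in thirds the chord is Ab-C-Eb-G: a major seventh chord on Ab.
Ab is scale degree 4 in Eb major, and a major seventh chord on that degree is written IV7.
With G in the bass the chord is in third inversion, so the figured bass is 42.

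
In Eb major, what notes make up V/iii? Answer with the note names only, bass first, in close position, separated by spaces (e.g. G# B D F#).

D F# A

V/iii is a secondary dominant — the dominant triad of iii. iii in Eb major is G, so the applied chord's root is D, a perfect fifth above.
Building a major triad on D gives D-F#-A.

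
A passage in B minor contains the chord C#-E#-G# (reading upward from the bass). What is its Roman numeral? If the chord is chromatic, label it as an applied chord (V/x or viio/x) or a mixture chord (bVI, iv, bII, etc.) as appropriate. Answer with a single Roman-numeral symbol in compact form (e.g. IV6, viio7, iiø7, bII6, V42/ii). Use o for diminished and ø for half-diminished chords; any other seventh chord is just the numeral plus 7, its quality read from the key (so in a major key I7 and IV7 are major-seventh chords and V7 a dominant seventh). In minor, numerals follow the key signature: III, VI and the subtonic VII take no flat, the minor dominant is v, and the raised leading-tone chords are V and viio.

The pitches C#-E#-G# form a major triad rooted on C#.
C# is not a diatonic chord root with this quality in B minor, but it lies a perfect fifth above F# (V), so the chord functions as an applied dominant of V.

V/V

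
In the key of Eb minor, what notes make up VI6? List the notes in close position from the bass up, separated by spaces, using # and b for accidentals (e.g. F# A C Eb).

Eb Gb Cb

The numeral's case and figure indicate a major triad. In Eb minor its root, the submediant, is Cb.
That chord is spelled Cb-Eb-Gb.
The figured bass 6 indicates first inversion, placing the third (Eb) in the bass: Eb-Gb-Cb.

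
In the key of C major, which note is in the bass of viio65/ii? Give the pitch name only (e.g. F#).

The applied chord viio65/ii is rooted on C#: C#-E-G-Bb.
The figure 65 means first inversion — the third is in the bass.

E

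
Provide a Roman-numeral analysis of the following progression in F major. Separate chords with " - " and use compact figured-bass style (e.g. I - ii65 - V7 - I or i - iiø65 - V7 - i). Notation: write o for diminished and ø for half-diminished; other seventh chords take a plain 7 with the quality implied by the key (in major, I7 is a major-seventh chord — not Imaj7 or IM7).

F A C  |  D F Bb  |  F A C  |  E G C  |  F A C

I - IV6 - I - V6 - I

F-A-C has root F, degree 1 in F major, so I.
D-F-Bb: major triad on Bb = scale degree 4 → IV6.
F-A-C: major triad on F = scale degree 1 → I.
E-G-C: major triad on C = scale degree 5 → V6.
F-A-C: root F is the tonic; major triad there is I.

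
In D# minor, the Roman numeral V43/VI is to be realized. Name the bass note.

C#

The applied chord V43/VI is rooted on F#: F#-A#-C#-E.
The figure 43 means second inversion — the fifth is in the bass.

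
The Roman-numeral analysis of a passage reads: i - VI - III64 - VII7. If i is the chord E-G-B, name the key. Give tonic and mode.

i is given as E-G-B — a minor triad with root E.
If E is scale degree 1 and the mode makes that degree carry a minor triad, the tonic is E and the mode is minor.

E minor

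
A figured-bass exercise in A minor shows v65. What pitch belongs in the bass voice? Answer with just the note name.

v in A minor has root E; the chord is E-G-B-D.
The figure 65 means first inversion — the third is in the bass.

G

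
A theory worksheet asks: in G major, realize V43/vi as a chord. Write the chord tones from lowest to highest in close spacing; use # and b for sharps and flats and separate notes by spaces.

F# A B D#

V43/vi is a secondary dominant — the dominant seventh of vi. vi in G major is E, so the applied chord's root is B, a perfect fifth above.
Building a dominant seventh chord on B gives B-D#-F#-A.
The figured bass 43 indicates second inversion, placing the fifth (F#) in the bass: F#-A-B-D#.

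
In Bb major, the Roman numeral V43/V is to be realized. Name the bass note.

The applied chord V43/V is rooted on C: C-E-G-Bb.
The figure 43 means second inversion — the fifth is in the bass.

G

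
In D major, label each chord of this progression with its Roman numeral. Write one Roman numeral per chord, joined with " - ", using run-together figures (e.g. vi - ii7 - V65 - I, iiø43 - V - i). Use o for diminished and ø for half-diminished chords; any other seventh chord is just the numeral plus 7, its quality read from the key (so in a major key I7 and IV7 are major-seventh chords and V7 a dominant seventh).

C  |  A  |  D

bVII - V - I

C is non-diatonic — bVII, a mixture chord from D minor.
A has root A, degree 5 in D major, so V.
D: root D is the tonic; major triad there is I.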